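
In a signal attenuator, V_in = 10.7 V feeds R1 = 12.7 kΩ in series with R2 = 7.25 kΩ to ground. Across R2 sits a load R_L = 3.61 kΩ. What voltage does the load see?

V_out ≈ 1.71 V

First combine the lower leg with the load: R2 ‖ R_L = 2.410 kΩ.
Then V_out = V_in · R2'/(R1 + R2') = 10.7 × 2.410/15.11 = 1.707 V.
(Unloaded it would be 3.89 V; the load pulls it down.)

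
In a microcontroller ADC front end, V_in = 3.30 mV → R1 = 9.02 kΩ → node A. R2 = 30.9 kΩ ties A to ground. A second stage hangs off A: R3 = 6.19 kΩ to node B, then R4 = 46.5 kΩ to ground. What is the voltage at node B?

Looking into the second stage from A: R3 + R4 = 52.69 kΩ appears in parallel with R2.
R2 ‖ (R3+R4) = 19.48 kΩ.
First divider: V_A = V_in · 19.48/(9.02 + 19.48) = 2.255 mV.
Stage 2 is unloaded, so V_B = V_A · R4/(R3+R4) = 2.255 × 46.5/52.69 = 1.991 mV.

V_B ≈ 1.99 mV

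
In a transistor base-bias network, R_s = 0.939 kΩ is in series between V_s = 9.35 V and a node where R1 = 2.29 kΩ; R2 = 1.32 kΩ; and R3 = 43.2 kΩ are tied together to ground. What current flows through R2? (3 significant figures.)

Equivalent of the parallel group: R_p = 0.8214 kΩ.
V_A by voltage divider: V_A = 9.35 × 0.8214/(0.939 + 0.8214) = 4.363 V.
Branch current I = V_A/R2 = 4.363/1.32 = 3.305 mA.

I ≈ 3.31 mA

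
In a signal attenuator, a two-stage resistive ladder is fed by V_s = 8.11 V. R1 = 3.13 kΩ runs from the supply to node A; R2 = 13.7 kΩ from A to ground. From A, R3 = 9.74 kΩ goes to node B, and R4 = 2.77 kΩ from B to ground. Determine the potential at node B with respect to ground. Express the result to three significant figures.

Node A sees R2 in parallel with the series input of stage 2, R3 + R4 = 12.51 kΩ.
Effective lower resistance at A: R2 ‖ 12.51 = 6.539 kΩ.
So V_A = 8.11 × 0.6763 = 5.485 V.
Then the unloaded second divider: V_B = V_A × R4/(R3+R4) = 5.485 × 0.2214 = 1.214 V.

V_B ≈ 1.21 V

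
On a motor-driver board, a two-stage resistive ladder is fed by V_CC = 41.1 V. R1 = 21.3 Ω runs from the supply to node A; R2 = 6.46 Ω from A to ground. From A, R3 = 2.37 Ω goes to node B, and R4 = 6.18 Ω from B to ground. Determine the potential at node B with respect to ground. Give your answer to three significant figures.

The second stage (R3 + R4 = 8.550 Ω) loads node A in parallel with R2.
R2 ‖ (R3+R4) = 3.680 Ω.
So V_A = 41.1 × 0.1473 = 6.054 V.
Stage 2 is unloaded, so V_B = V_A · R4/(R3+R4) = 6.054 × 6.18/8.550 = 4.376 V.

V_B ≈ 4.38 V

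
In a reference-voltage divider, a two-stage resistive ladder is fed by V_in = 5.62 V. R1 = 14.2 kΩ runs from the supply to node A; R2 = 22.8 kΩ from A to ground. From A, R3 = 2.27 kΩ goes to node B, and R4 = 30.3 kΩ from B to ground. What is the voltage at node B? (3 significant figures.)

V_B ≈ 2.54 V

Node A sees R2 in parallel with the series input of stage 2, R3 + R4 = 32.57 kΩ.
Effective lower resistance at A: R2 ‖ 32.57 = 13.41 kΩ.
So V_A = 5.62 × 0.4857 = 2.730 V.
Stage 2 is unloaded, so V_B = V_A · R4/(R3+R4) = 2.730 × 30.3/32.57 = 2.540 V.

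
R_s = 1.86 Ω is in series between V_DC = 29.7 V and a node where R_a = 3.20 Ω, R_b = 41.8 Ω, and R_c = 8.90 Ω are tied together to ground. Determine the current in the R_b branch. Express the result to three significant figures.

Parallel bank: R_p = 1/(1/3.20 + 1/41.8 + 1/8.90) = 2.228 Ω.
V_A = 29.7 × 2.228/4.088 = 16.19 V.
I(R_b) = V_A / R_b = 16.19/41.8 = 0.3873 A.

I ≈ 0.387 A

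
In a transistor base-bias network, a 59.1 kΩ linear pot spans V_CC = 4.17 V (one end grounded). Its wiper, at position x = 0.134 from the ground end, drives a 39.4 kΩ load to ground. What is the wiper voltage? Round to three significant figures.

V_out ≈ 0.476 V

Lower segment x·R_p = 7.919 kΩ; upper segment (1−x)·R_p = 51.18 kΩ.
(x·R_p) ‖ R_L = 6.594 kΩ.
V_out = 4.17 × 6.594/(51.18 + 6.594) = 0.4759 V.
(Unloaded: V_out = x·V_CC = 0.559 V.)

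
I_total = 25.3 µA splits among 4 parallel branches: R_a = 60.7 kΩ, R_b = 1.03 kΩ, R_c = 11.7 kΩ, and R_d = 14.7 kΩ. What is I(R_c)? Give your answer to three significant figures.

I ≈ 1.90 µA

Total conductance ΣG = 1/60.7 + 1/1.03 + 1/11.7 + 1/14.7 = 1.141 (units of 1/kΩ).
R_c takes the fraction G_k/ΣG = 0.08547/1.141 = 0.07492, so I = 25.3 × 0.07492 = 1.895 µA.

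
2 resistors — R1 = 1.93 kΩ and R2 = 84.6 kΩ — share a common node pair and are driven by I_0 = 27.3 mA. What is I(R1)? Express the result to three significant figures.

Two-branch current divider: I_k = I_0 · R_other/(R_1 + R_2).
I(R1) = 27.3 × 84.6/(1.93 + 84.6) = 27.3 × 0.9777 = 26.69 mA.

I ≈ 26.7 mA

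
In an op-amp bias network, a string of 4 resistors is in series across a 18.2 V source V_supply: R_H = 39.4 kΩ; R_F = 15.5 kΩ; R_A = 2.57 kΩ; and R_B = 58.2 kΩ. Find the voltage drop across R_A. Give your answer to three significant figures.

ΣR = 39.4 + 15.5 + 2.57 + 58.2 = 115.7 kΩ.
By the voltage-divider rule, V = 18.2 × 2.570/115.7 = 0.4044 V.

V ≈ 0.404 V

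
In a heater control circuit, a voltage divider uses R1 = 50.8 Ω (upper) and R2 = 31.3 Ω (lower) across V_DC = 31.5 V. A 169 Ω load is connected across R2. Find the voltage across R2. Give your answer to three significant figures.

V_out ≈ 10.8 V

First combine the lower leg with the load: R2 ‖ R_L = 26.41 Ω.
Voltage divider with the loaded lower leg: V_out = 31.5 × 26.41/(50.8 + 26.41) = 31.5 × 0.3420 = 10.77 V.
(Unloaded it would be 12.0 V; the load pulls it down.)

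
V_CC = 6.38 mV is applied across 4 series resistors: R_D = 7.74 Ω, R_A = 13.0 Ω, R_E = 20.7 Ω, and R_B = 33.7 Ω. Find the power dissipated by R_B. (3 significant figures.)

ΣR = 75.14 Ω → I = 6.38/75.14 = 0.08491 mA.
V(R_B) = I·R = 2.861 mV; P = V·I = 2.861 × 0.08491 = 0.2430 µW.

P ≈ 0.243 µW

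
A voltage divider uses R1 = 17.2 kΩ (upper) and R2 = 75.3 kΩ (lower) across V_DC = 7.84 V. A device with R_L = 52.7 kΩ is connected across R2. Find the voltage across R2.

The load sits in parallel with R2, giving an effective lower resistance R2' = R2·R_L/(R2+R_L) = 31.00 kΩ.
Then V_out = V_DC · R2'/(R1 + R2') = 7.84 × 31.00/48.20 = 5.042 V.
(Unloaded it would be 6.38 V; the load pulls it down.)

V_out ≈ 5.04 V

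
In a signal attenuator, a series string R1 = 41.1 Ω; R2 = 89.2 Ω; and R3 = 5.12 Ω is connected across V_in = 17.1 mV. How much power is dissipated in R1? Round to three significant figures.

The common current is I = 17.1/135.4 = 0.1263 mA.
P = I²R = 0.01595 × 41.1 = 0.6553 µW.

P ≈ 0.655 µW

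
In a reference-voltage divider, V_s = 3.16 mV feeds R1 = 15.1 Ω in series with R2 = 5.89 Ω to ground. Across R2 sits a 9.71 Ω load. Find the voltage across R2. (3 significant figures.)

R2 ‖ R_L = (5.89 × 9.71)/(5.89 + 9.71) = 3.666 Ω.
Now apply the divider: V_out = 3.16 × 0.1954 = 0.6173 mV.

V_out ≈ 0.617 mV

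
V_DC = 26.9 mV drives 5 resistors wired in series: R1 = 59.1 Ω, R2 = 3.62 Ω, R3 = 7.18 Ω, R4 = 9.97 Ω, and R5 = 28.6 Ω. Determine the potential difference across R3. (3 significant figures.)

Total series resistance ΣR = 59.1 + 3.62 + 7.18 + 9.97 + 28.6 = 108.5 Ω.
By the voltage-divider rule, V = 26.9 × 7.180/108.5 = 1.781 mV.

V ≈ 1.78 mV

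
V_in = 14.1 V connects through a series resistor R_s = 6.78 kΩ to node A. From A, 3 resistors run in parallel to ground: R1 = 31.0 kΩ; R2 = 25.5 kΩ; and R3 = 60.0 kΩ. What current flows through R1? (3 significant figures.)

Combine the parallel branches: R_p = (1/31.0 + 1/25.5 + 1/60.0)⁻¹ = 11.35 kΩ.
Node voltage V_A = V_in · R_p/(R_s + R_p) = 14.1 × 0.6259 = 8.826 V.
I(R1) = V_A / R1 = 8.826/31.0 = 0.2847 mA.

I ≈ 0.285 mA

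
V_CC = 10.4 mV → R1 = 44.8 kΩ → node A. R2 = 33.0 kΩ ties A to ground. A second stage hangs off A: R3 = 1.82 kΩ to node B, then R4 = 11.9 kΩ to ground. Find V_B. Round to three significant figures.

The second stage (R3 + R4 = 13.72 kΩ) loads node A in parallel with R2.
Effective lower resistance at A: R2 ‖ 13.72 = 9.691 kΩ.
So V_A = 10.4 × 0.1778 = 1.850 mV.
Stage 2 is unloaded, so V_B = V_A · R4/(R3+R4) = 1.850 × 11.9/13.72 = 1.604 mV.

V_B ≈ 1.60 mV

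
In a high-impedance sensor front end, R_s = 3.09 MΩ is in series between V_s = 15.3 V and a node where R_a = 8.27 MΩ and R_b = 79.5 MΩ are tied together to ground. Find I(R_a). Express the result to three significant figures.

I ≈ 1.31 µA

Equivalent of the parallel group: R_p = 7.491 MΩ.
V_A by voltage divider: V_A = 15.3 × 7.491/(3.09 + 7.491) = 10.83 V.
I(R_a) = V_A / R_a = 10.83/8.27 = 1.310 µA.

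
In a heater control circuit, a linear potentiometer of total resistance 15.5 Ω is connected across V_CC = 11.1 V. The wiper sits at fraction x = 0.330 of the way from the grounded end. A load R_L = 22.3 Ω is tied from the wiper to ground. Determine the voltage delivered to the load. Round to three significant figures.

The pot divides into 10.38 Ω above the wiper and 5.115 Ω below.
R_L loads the lower segment: effective lower R = 4.161 Ω.
V_out = 11.1 × 4.161/(10.38 + 4.161) = 3.175 V.

V_out ≈ 3.18 V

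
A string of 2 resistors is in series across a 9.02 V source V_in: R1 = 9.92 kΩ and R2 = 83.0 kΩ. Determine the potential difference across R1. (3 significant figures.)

V ≈ 0.963 V

Total series resistance ΣR = 9.92 + 83.0 = 92.92 kΩ.
Voltage divider: V = V_in · (9.920 / 92.92) = 9.02 × 0.1068 = 0.9630 V.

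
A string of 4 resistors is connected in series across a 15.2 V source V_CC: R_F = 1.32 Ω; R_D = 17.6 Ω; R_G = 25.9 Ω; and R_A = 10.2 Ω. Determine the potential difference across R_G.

ΣR = 1.32 + 17.6 + 25.9 + 10.2 = 55.02 Ω.
By the voltage-divider rule, V = 15.2 × 25.90/55.02 = 7.155 V.

V ≈ 7.16 V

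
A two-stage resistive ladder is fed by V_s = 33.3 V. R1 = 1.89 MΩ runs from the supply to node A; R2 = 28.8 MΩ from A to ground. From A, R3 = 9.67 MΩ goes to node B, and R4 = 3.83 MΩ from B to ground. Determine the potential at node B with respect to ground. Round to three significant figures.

V_B ≈ 7.84 V

The second stage (R3 + R4 = 13.50 MΩ) loads node A in parallel with R2.
Effective lower resistance at A: R2 ‖ 13.50 = 9.191 MΩ.
So V_A = 33.3 × 0.8294 = 27.62 V.
V_B = V_A × 0.2837 = 7.836 V.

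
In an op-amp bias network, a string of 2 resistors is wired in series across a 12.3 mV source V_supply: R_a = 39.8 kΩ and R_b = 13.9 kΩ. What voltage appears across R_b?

V ≈ 3.18 mV

ΣR = 39.8 + 13.9 = 53.70 kΩ.
Voltage divider: V = V_supply · (13.90 / 53.70) = 12.3 × 0.2588 = 3.184 mV.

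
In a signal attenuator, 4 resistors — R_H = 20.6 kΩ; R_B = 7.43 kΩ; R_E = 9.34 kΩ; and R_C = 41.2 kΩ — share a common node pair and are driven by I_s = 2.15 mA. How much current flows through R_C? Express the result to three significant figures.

Total conductance ΣG = 1/20.6 + 1/7.43 + 1/9.34 + 1/41.2 = 0.3145 (units of 1/kΩ).
R_C takes the fraction G_k/ΣG = 0.02427/0.3145 = 0.07718, so I = 2.15 × 0.07718 = 0.1659 mA.

I ≈ 0.166 mA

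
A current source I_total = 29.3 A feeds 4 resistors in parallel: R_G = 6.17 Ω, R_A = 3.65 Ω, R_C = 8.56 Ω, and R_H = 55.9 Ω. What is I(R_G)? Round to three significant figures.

I ≈ 8.32 A

ΣG = 1/6.17 + 1/3.65 + 1/8.56 + 1/55.9 = 0.5708.
By the current-divider rule, I = I_total · G_k/ΣG = 29.3 × 0.2840 = 8.320 A.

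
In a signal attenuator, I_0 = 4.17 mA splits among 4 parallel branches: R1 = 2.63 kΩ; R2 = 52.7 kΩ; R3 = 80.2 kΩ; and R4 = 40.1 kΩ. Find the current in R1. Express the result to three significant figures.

I ≈ 3.63 mA

Total conductance ΣG = 1/2.63 + 1/52.7 + 1/80.2 + 1/40.1 = 0.4366 (units of 1/kΩ).
By the current-divider rule, I = I_0 · G_k/ΣG = 4.17 × 0.8709 = 3.632 mA.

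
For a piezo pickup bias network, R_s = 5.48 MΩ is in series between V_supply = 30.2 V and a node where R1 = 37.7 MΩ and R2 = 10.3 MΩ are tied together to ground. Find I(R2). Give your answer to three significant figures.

I ≈ 1.75 µA

Combine the parallel branches: R_p = (1/37.7 + 1/10.3)⁻¹ = 8.090 MΩ.
Node voltage V_A = V_supply · R_p/(R_s + R_p) = 30.2 × 0.5962 = 18.00 V.
Branch current I = V_A/R2 = 18.00/10.3 = 1.748 µA.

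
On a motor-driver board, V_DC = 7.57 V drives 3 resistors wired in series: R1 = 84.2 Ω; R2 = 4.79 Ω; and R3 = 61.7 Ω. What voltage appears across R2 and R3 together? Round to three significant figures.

V ≈ 3.34 V

Series total: ΣR = 84.2 + 4.79 + 61.7 = 150.7 Ω.
R_{R2..R3} = 4.79 + 61.7 = 66.49 Ω.
By the voltage-divider rule, V = 7.57 × 66.49/150.7 = 3.340 V.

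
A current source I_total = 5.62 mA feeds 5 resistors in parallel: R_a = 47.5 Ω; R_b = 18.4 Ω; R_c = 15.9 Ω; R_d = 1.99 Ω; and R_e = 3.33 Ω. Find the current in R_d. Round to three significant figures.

I ≈ 3.00 mA

Total conductance ΣG = 1/47.5 + 1/18.4 + 1/15.9 + 1/1.99 + 1/3.33 = 0.9411 (units of 1/Ω).
R_d takes the fraction G_k/ΣG = 0.5025/0.9411 = 0.5340, so I = 5.62 × 0.5340 = 3.001 mA.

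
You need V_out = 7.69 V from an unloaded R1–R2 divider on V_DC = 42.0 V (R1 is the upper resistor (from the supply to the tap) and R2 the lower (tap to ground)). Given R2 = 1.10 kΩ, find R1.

V_out/V_DC = R2/(R1+R2) = 0.1831.
So R1 = R2 · (V_DC/V_out − 1) = 1.10 × (42.0/7.69 − 1) = 1.10 × 4.462 = 4.908 kΩ.

R1 ≈ 4.91 kΩ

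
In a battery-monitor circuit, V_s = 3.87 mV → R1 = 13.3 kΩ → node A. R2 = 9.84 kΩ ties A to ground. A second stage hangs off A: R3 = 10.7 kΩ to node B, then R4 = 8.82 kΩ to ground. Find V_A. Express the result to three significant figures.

V_A ≈ 1.28 mV

The second stage (R3 + R4 = 19.52 kΩ) loads node A in parallel with R2.
R2 ‖ (R3+R4) = 6.542 kΩ.
So V_A = 3.87 × 0.3297 = 1.276 mV.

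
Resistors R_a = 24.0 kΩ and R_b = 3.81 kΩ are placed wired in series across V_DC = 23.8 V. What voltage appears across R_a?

ΣR = 24.0 + 3.81 = 27.81 kΩ.
Voltage divider: V = V_DC · (24.00 / 27.81) = 23.8 × 0.8630 = 20.54 V.

V ≈ 20.5 V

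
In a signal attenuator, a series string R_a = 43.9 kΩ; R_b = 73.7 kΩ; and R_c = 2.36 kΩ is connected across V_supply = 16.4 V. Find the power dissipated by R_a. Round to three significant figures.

P ≈ 0.821 mW

ΣR = 120.0 kΩ → I = 16.4/120.0 = 0.1367 mA.
P = I²R = 0.01869 × 43.9 = 0.8205 mW.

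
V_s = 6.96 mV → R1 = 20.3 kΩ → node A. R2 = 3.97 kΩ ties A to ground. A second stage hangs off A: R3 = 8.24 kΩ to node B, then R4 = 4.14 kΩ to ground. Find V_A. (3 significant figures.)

V_A ≈ 0.898 mV

Node A sees R2 in parallel with the series input of stage 2, R3 + R4 = 12.38 kΩ.
R2 ‖ (R3+R4) = 3.006 kΩ.
First divider: V_A = V_s · 3.006/(20.3 + 3.006) = 0.8977 mV.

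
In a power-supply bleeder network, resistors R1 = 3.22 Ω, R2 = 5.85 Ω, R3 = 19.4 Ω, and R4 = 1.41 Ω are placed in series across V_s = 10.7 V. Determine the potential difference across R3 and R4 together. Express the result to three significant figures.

V ≈ 7.45 V

Total series resistance ΣR = 3.22 + 5.85 + 19.4 + 1.41 = 29.88 Ω.
R_{R3..R4} = 19.4 + 1.41 = 20.81 Ω.
By the voltage-divider rule, V = 10.7 × 20.81/29.88 = 7.452 V.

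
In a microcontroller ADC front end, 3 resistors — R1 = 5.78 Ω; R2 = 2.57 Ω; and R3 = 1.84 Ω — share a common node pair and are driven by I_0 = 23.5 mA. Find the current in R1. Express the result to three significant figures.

ΣG = 1/5.78 + 1/2.57 + 1/1.84 = 1.106.
By the current-divider rule, I = I_0 · G_k/ΣG = 23.5 × 0.1565 = 3.677 mA.

I ≈ 3.68 mA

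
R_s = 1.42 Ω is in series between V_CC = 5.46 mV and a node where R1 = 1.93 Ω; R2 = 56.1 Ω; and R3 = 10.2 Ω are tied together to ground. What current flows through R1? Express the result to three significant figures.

I ≈ 1.49 mA

Equivalent of the parallel group: R_p = 1.577 Ω.
Node voltage V_A = V_CC · R_p/(R_s + R_p) = 5.46 × 0.5262 = 2.873 mV.
Branch current I = V_A/R1 = 2.873/1.93 = 1.489 mA.
(Check via current divider: I_total = 1.822 mA; share G_k/ΣG = 0.8172 → same result.)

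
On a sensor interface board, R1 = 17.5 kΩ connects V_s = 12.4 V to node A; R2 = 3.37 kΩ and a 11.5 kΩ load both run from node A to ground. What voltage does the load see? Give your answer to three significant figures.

The load sits in parallel with R2, giving an effective lower resistance R2' = R2·R_L/(R2+R_L) = 2.606 kΩ.
Then V_out = V_s · R2'/(R1 + R2') = 12.4 × 2.606/20.11 = 1.607 V.

V_out ≈ 1.61 V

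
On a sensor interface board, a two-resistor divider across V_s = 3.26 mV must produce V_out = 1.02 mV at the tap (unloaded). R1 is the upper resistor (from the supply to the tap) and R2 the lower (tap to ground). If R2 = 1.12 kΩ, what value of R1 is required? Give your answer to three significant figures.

R1 ≈ 2.46 kΩ

V_out/V_s = R2/(R1+R2) = 0.3129.
R1 = R2·(1/k − 1) = 1.12 × 2.196 = 2.460 kΩ.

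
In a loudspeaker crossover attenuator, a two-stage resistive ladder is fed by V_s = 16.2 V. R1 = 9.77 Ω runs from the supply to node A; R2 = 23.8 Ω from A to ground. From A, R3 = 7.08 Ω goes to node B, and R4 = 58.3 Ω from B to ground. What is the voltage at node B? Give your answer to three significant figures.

V_B ≈ 9.26 V

Node A sees R2 in parallel with the series input of stage 2, R3 + R4 = 65.38 Ω.
Effective lower resistance at A: R2 ‖ 65.38 = 17.45 Ω.
First divider: V_A = V_s · 17.45/(9.77 + 17.45) = 10.39 V.
V_B = V_A × 0.8917 = 9.260 V.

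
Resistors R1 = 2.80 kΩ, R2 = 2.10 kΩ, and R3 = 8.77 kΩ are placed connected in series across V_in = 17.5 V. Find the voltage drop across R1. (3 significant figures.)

V ≈ 3.58 V

ΣR = 2.80 + 2.10 + 8.77 = 13.67 kΩ.
Voltage divider: V = V_in · (2.800 / 13.67) = 17.5 × 0.2048 = 3.584 V.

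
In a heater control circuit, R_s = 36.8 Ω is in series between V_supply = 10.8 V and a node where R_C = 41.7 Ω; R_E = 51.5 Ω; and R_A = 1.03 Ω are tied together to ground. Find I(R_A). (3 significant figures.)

I ≈ 0.274 A

Equivalent of the parallel group: R_p = 0.9859 Ω.
V_A = 10.8 × 0.9859/37.79 = 0.2818 V.
I(R_A) = V_A / R_A = 0.2818/1.03 = 0.2736 A.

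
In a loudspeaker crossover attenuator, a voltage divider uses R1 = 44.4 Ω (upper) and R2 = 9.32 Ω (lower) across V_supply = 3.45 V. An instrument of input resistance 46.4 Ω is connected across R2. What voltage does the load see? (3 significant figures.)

R2 ‖ R_L = (9.32 × 46.4)/(9.32 + 46.4) = 7.761 Ω.
Then V_out = V_supply · R2'/(R1 + R2') = 3.45 × 7.761/52.16 = 0.5133 V.

V_out ≈ 0.513 V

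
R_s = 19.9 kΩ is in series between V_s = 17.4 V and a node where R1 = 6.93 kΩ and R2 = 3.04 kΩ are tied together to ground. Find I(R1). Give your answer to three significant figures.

I ≈ 0.241 mA

Equivalent of the parallel group: R_p = 2.113 kΩ.
Node voltage V_A = V_s · R_p/(R_s + R_p) = 17.4 × 0.09599 = 1.670 V.
Branch current I = V_A/R1 = 1.670/6.93 = 0.2410 mA.
(Check via current divider: I_total = 0.7904 mA; share G_k/ΣG = 0.3049 → same result.)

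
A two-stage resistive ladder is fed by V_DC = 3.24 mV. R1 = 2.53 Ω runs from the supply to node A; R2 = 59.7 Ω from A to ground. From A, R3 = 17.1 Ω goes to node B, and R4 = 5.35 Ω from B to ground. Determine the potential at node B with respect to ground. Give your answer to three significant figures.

V_B ≈ 0.668 mV

Node A sees R2 in parallel with the series input of stage 2, R3 + R4 = 22.45 Ω.
R2 ‖ (R3+R4) = 16.31 Ω.
V_A = 3.24 × 16.31/(2.53 + 16.31) = 2.805 mV.
V_B = V_A × 0.2383 = 0.6685 mV.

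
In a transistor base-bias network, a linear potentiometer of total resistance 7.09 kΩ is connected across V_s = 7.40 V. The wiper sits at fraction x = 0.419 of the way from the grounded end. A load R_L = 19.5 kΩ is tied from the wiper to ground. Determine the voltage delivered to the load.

V_out ≈ 2.85 V

The pot divides into 4.119 kΩ above the wiper and 2.971 kΩ below.
(x·R_p) ‖ R_L = 2.578 kΩ.
Loaded-divider output: V_out = 7.40 × 0.3849 = 2.848 V.
(Unloaded: V_out = x·V_s = 3.10 V.)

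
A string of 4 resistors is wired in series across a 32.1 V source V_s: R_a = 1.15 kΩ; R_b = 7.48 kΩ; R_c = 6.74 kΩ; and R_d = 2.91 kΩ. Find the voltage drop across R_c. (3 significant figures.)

Series total: ΣR = 1.15 + 7.48 + 6.74 + 2.91 = 18.28 kΩ.
By the voltage-divider rule, V = 32.1 × 6.740/18.28 = 11.84 V.

V ≈ 11.8 V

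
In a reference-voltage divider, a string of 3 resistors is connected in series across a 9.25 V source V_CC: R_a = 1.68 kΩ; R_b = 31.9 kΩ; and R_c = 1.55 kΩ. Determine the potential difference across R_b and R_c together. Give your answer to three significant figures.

V ≈ 8.81 V

Series total: ΣR = 1.68 + 31.9 + 1.55 = 35.13 kΩ.
R_{R_b..R_c} = 31.9 + 1.55 = 33.45 kΩ.
Voltage divider: V = V_CC · (33.45 / 35.13) = 9.25 × 0.9522 = 8.808 V.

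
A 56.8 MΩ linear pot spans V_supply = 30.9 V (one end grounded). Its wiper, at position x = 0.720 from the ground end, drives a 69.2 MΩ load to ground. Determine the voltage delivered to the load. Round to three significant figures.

V_out ≈ 19.1 V

The pot divides into 15.90 MΩ above the wiper and 40.90 MΩ below.
Lower segment in parallel with the load: 40.90 ‖ 69.2 = 25.70 MΩ.
V_out = 30.9 × 25.70/(15.90 + 25.70) = 19.09 V.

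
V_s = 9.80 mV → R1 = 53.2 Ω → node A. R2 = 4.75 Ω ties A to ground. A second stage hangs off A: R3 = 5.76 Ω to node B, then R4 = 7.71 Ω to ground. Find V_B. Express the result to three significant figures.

V_B ≈ 0.347 mV

The second stage (R3 + R4 = 13.47 Ω) loads node A in parallel with R2.
R2 ‖ (R3+R4) = 3.512 Ω.
V_A = 9.80 × 3.512/(53.2 + 3.512) = 0.6068 mV.
Then the unloaded second divider: V_B = V_A × R4/(R3+R4) = 0.6068 × 0.5724 = 0.3473 mV.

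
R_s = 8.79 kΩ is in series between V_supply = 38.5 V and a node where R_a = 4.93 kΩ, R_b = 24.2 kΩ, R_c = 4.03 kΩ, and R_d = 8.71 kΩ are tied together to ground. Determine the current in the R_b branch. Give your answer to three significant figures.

I ≈ 0.251 mA

Parallel bank: R_p = 1/(1/4.93 + 1/24.2 + 1/4.03 + 1/8.71) = 1.647 kΩ.
V_A = 38.5 × 1.647/10.44 = 6.076 V.
Branch current I = V_A/R_b = 6.076/24.2 = 0.2511 mA.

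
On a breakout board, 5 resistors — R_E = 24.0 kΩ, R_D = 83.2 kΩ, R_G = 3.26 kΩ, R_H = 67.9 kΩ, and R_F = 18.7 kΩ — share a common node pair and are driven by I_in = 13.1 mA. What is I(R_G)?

ΣG = 1/24.0 + 1/83.2 + 1/3.26 + 1/67.9 + 1/18.7 = 0.4286.
R_G takes the fraction G_k/ΣG = 0.3067/0.4286 = 0.7156, so I = 13.1 × 0.7156 = 9.375 mA.

I ≈ 9.37 mA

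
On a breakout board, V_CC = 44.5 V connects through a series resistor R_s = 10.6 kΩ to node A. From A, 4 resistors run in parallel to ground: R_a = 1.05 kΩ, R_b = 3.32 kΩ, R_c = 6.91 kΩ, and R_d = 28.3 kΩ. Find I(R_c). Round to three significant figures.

I ≈ 0.398 mA

Equivalent of the parallel group: R_p = 0.6975 kΩ.
V_A by voltage divider: V_A = 44.5 × 0.6975/(10.6 + 0.6975) = 2.747 V.
I(R_c) = V_A / R_c = 2.747/6.91 = 0.3976 mA.
(Equivalently: I_total = 3.939 mA, then current-divider fraction G_k/ΣG = 0.1009.)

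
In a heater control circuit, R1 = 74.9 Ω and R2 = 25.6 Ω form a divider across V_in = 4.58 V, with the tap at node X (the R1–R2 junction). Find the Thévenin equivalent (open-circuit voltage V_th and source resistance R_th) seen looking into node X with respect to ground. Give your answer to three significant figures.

V_th ≈ 1.17 V, R_th ≈ 19.1 Ω

With X open, the divider is unloaded: V_th = 4.58 × 25.6/100.5 = 1.167 V.
Looking into X with the source shorted: R_th = R1·R2/(R1+R2) = 74.90 × 25.6/100.5 = 19.08 Ω.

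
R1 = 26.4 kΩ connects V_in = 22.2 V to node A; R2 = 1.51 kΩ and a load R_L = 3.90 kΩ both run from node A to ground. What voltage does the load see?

V_out ≈ 0.879 V

First combine the lower leg with the load: R2 ‖ R_L = 1.089 kΩ.
Then V_out = V_in · R2'/(R1 + R2') = 22.2 × 1.089/27.49 = 0.8791 V.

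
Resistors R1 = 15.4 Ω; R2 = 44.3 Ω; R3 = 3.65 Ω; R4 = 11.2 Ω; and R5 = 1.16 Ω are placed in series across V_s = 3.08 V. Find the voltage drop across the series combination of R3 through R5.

V ≈ 0.651 V

Total series resistance ΣR = 15.4 + 44.3 + 3.65 + 11.2 + 1.16 = 75.71 Ω.
R_{R3..R5} = 3.65 + 11.2 + 1.16 = 16.01 Ω.
V = V_s · R/ΣR = 3.08 × 0.2115 = 0.6513 V.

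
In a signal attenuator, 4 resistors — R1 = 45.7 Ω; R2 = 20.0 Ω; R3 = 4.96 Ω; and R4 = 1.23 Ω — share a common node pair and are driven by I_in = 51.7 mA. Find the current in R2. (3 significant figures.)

ΣG = 1/45.7 + 1/20.0 + 1/4.96 + 1/1.23 = 1.087.
R2 takes the fraction G_k/ΣG = 0.05000/1.087 = 0.04602, so I = 51.7 × 0.04602 = 2.379 mA.

I ≈ 2.38 mA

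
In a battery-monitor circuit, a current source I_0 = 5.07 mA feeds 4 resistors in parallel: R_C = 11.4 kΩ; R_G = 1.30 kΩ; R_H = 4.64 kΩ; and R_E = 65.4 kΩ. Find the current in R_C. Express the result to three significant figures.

I ≈ 0.409 mA

ΣG = 1/11.4 + 1/1.30 + 1/4.64 + 1/65.4 = 1.088.
R_C takes the fraction G_k/ΣG = 0.08772/1.088 = 0.08064, so I = 5.07 × 0.08064 = 0.4089 mA.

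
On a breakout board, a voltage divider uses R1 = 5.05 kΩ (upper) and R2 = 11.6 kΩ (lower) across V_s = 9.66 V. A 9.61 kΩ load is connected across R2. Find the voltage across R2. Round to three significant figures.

The load sits in parallel with R2, giving an effective lower resistance R2' = R2·R_L/(R2+R_L) = 5.256 kΩ.
Then V_out = V_s · R2'/(R1 + R2') = 9.66 × 5.256/10.31 = 4.926 V.

V_out ≈ 4.93 V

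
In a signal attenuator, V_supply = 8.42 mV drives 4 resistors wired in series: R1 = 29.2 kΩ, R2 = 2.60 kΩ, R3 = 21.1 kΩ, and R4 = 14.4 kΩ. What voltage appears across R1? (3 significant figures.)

ΣR = 29.2 + 2.60 + 21.1 + 14.4 = 67.30 kΩ.
V = V_supply · R/ΣR = 8.42 × 0.4339 = 3.653 mV.

V ≈ 3.65 mV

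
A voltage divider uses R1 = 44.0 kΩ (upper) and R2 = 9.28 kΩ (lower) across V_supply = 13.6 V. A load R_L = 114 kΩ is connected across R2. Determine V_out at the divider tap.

The load sits in parallel with R2, giving an effective lower resistance R2' = R2·R_L/(R2+R_L) = 8.581 kΩ.
Now apply the divider: V_out = 13.6 × 0.1632 = 2.220 V.

V_out ≈ 2.22 V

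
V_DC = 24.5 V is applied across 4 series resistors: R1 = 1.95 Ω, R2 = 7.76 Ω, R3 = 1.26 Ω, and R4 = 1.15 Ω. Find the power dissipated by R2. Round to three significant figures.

P ≈ 31.7 W

The common current is I = 24.5/12.12 = 2.021 A.
V(R2) = I·R = 15.69 V; P = V·I = 15.69 × 2.021 = 31.71 W.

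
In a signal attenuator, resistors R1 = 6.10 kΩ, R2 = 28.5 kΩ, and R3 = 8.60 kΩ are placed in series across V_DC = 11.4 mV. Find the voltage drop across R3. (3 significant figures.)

V ≈ 2.27 mV

ΣR = 6.10 + 28.5 + 8.60 = 43.20 kΩ.
By the voltage-divider rule, V = 11.4 × 8.600/43.20 = 2.269 mV.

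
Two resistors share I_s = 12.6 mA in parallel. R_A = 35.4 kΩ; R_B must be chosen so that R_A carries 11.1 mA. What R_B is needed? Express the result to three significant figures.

R_B ≈ 262 kΩ

In a two-way split, I_A/I_s = R_B/(R_A + R_B).
11.1/12.6 = R_B/(R_A + R_B) → R_B = R_A · (0.8810)/(1 − 0.8810) = 35.4 × 7.400 = 262.0 kΩ.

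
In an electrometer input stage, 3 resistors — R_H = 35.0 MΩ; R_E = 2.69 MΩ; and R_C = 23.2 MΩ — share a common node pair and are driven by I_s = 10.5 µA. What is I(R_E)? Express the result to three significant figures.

I ≈ 8.80 µA

Total conductance ΣG = 1/35.0 + 1/2.69 + 1/23.2 = 0.4434 (units of 1/MΩ).
R_E takes the fraction G_k/ΣG = 0.3717/0.4434 = 0.8384, so I = 10.5 × 0.8384 = 8.803 µA.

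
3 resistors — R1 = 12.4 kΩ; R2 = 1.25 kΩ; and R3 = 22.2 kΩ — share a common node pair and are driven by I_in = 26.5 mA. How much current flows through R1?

I ≈ 2.31 mA

Conductances: ΣG = 1/12.4 + 1/1.25 + 1/22.2 = 0.9257 (1/kΩ).
By the current-divider rule, I = I_in · G_k/ΣG = 26.5 × 0.08712 = 2.309 mA.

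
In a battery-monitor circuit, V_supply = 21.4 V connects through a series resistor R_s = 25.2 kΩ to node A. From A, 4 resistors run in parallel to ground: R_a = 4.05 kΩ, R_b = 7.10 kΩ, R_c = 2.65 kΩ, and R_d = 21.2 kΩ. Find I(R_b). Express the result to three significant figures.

I ≈ 0.140 mA

Parallel bank: R_p = 1/(1/4.05 + 1/7.10 + 1/2.65 + 1/21.2) = 1.231 kΩ.
V_A by voltage divider: V_A = 21.4 × 1.231/(25.2 + 1.231) = 0.9968 V.
Branch current I = V_A/R_b = 0.9968/7.10 = 0.1404 mA.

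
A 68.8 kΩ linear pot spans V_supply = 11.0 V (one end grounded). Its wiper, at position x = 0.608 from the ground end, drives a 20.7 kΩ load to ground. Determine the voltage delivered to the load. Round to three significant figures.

Lower segment x·R_p = 41.83 kΩ; upper segment (1−x)·R_p = 26.97 kΩ.
R_L loads the lower segment: effective lower R = 13.85 kΩ.
V_out = 11.0 × 13.85/(26.97 + 13.85) = 3.732 V.

V_out ≈ 3.73 V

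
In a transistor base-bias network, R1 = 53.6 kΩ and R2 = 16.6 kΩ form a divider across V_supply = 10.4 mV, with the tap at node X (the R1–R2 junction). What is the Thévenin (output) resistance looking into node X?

R_th ≈ 12.7 kΩ

Zeroing V_supply shorts the top of R1 to ground, so R_th = R1 ‖ R2 = 12.67 kΩ.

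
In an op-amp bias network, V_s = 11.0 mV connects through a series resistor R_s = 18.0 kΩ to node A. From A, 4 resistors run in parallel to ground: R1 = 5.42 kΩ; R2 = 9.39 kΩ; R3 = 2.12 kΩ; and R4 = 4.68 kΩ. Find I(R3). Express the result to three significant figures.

Equivalent of the parallel group: R_p = 1.024 kΩ.
V_A by voltage divider: V_A = 11.0 × 1.024/(18.0 + 1.024) = 0.5922 mV.
Branch current I = V_A/R3 = 0.5922/2.12 = 0.2793 µA.

I ≈ 0.279 µA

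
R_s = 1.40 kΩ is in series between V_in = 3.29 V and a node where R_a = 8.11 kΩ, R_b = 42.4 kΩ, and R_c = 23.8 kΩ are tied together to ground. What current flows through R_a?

I ≈ 0.321 mA

Equivalent of the parallel group: R_p = 5.294 kΩ.
V_A = 3.29 × 5.294/6.694 = 2.602 V.
Branch current I = V_A/R_a = 2.602/8.11 = 0.3208 mA.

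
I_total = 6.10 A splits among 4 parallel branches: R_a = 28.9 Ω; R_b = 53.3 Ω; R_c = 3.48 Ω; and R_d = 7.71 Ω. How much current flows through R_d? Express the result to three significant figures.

I ≈ 1.68 A

Conductances: ΣG = 1/28.9 + 1/53.3 + 1/3.48 + 1/7.71 = 0.4704 (1/Ω).
By the current-divider rule, I = I_total · G_k/ΣG = 6.10 × 0.2757 = 1.682 A.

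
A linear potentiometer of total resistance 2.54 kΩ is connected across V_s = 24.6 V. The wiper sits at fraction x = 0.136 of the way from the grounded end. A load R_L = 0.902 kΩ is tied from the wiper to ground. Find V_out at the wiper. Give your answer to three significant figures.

V_out ≈ 2.51 V

Lower segment x·R_p = 0.3454 kΩ; upper segment (1−x)·R_p = 2.195 kΩ.
R_L loads the lower segment: effective lower R = 0.2498 kΩ.
V_out = 24.6 × 0.2498/(2.195 + 0.2498) = 2.514 V.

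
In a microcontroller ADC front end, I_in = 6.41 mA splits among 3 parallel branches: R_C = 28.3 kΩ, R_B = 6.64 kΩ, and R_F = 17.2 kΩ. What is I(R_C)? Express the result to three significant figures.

ΣG = 1/28.3 + 1/6.64 + 1/17.2 = 0.2441.
By the current-divider rule, I = I_in · G_k/ΣG = 6.41 × 0.1448 = 0.9280 mA.

I ≈ 0.928 mA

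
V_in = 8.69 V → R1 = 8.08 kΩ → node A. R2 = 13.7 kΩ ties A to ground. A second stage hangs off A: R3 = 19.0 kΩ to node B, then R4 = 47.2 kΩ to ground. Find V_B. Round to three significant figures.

V_B ≈ 3.62 V

Looking into the second stage from A: R3 + R4 = 66.20 kΩ appears in parallel with R2.
R2 ‖ (R3+R4) = 11.35 kΩ.
V_A = 8.69 × 11.35/(8.08 + 11.35) = 5.076 V.
V_B = V_A × 0.7130 = 3.619 V.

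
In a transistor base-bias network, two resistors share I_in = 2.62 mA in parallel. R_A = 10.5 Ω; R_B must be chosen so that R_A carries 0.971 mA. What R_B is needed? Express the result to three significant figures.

R_B ≈ 6.18 Ω

The fraction through R_A equals R_B/(R_A+R_B).
0.971/2.62 = R_B/(R_A + R_B) → R_B = R_A · (0.3706)/(1 − 0.3706) = 10.5 × 0.5888 = 6.183 Ω.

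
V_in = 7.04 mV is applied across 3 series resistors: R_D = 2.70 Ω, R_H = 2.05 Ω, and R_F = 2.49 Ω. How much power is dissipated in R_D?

Series current I = V_in/ΣR = 7.04/7.240 = 0.9724 mA.
P = I²R = 0.9455 × 2.70 = 2.553 µW.

P ≈ 2.55 µW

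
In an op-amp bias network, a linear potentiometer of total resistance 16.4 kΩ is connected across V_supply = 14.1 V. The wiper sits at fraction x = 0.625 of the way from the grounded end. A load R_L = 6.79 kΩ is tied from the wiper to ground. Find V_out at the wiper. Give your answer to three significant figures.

Lower segment x·R_p = 10.25 kΩ; upper segment (1−x)·R_p = 6.150 kΩ.
Lower segment in parallel with the load: 10.25 ‖ 6.79 = 4.084 kΩ.
Then V_out = V_supply · 4.084/(6.150 + 4.084) = 5.627 V.

V_out ≈ 5.63 V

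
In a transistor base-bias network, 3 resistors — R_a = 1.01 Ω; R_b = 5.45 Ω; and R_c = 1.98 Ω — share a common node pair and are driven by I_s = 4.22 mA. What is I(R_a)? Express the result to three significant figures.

Conductances: ΣG = 1/1.01 + 1/5.45 + 1/1.98 = 1.679 (1/Ω).
R_a takes the fraction G_k/ΣG = 0.9901/1.679 = 0.5898, so I = 4.22 × 0.5898 = 2.489 mA.

I ≈ 2.49 mA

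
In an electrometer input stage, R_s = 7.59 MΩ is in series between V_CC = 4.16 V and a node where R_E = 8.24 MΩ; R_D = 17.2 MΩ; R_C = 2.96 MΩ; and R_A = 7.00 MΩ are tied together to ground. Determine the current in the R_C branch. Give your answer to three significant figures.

Parallel bank: R_p = 1/(1/8.24 + 1/17.2 + 1/2.96 + 1/7.00) = 1.515 MΩ.
V_A by voltage divider: V_A = 4.16 × 1.515/(7.59 + 1.515) = 0.6921 V.
I(R_C) = V_A / R_C = 0.6921/2.96 = 0.2338 µA.

I ≈ 0.234 µA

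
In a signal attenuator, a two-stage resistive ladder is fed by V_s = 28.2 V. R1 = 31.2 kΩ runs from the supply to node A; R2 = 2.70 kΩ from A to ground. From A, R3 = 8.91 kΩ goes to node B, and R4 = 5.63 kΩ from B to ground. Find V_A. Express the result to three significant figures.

Looking into the second stage from A: R3 + R4 = 14.54 kΩ appears in parallel with R2.
R2 ‖ (R3+R4) = 2.277 kΩ.
First divider: V_A = V_s · 2.277/(31.2 + 2.277) = 1.918 V.

V_A ≈ 1.92 V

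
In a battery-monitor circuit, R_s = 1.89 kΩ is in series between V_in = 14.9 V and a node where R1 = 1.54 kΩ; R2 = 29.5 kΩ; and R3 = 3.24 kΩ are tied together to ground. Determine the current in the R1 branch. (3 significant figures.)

I ≈ 3.37 mA

Equivalent of the parallel group: R_p = 1.008 kΩ.
Node voltage V_A = V_in · R_p/(R_s + R_p) = 14.9 × 0.3479 = 5.183 V.
I(R1) = V_A / R1 = 5.183/1.54 = 3.366 mA.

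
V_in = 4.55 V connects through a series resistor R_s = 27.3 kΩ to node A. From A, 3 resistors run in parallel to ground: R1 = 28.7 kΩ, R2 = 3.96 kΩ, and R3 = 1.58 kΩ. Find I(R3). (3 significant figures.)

I ≈ 0.110 mA

Combine the parallel branches: R_p = (1/28.7 + 1/3.96 + 1/1.58)⁻¹ = 1.087 kΩ.
V_A = 4.55 × 1.087/28.39 = 0.1742 V.
I(R3) = V_A / R3 = 0.1742/1.58 = 0.1102 mA.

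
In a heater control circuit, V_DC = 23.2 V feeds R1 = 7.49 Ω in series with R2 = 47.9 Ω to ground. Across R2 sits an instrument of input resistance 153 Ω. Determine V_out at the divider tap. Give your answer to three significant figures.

V_out ≈ 19.2 V

The load sits in parallel with R2, giving an effective lower resistance R2' = R2·R_L/(R2+R_L) = 36.48 Ω.
Then V_out = V_DC · R2'/(R1 + R2') = 23.2 × 36.48/43.97 = 19.25 V.
(Unloaded it would be 20.1 V; the load pulls it down.)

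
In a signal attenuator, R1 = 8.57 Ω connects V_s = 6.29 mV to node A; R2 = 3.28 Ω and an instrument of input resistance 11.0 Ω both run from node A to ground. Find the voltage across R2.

First combine the lower leg with the load: R2 ‖ R_L = 2.527 Ω.
Then V_out = V_s · R2'/(R1 + R2') = 6.29 × 2.527/11.10 = 1.432 mV.

V_out ≈ 1.43 mV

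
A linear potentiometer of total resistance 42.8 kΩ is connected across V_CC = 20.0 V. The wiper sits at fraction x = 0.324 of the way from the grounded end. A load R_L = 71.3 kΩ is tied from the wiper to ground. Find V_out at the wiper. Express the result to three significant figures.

V_out ≈ 5.73 V

Lower segment x·R_p = 13.87 kΩ; upper segment (1−x)·R_p = 28.93 kΩ.
(x·R_p) ‖ R_L = 11.61 kΩ.
V_out = 20.0 × 11.61/(28.93 + 11.61) = 5.727 V.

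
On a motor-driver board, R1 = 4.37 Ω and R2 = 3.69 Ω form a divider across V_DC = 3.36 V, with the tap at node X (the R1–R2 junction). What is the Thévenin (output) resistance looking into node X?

Zeroing V_DC shorts the top of R1 to ground, so R_th = R1 ‖ R2 = 2.001 Ω.

R_th ≈ 2.00 Ω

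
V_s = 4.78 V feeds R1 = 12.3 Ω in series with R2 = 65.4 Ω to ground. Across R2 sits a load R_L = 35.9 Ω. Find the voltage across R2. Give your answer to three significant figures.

V_out ≈ 3.12 V

First combine the lower leg with the load: R2 ‖ R_L = 23.18 Ω.
Then V_out = V_s · R2'/(R1 + R2') = 4.78 × 23.18/35.48 = 3.123 V.
(Unloaded it would be 4.02 V; the load pulls it down.)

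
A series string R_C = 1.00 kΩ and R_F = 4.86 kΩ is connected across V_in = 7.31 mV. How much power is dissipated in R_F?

Series current I = V_in/ΣR = 7.31/5.860 = 1.247 µA.
V(R_F) = I·R = 6.063 mV; P = V·I = 6.063 × 1.247 = 7.563 nW.

P ≈ 7.56 nW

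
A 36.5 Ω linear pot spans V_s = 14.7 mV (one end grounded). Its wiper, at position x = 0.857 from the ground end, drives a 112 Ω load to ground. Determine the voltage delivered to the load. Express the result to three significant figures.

V_out ≈ 12.1 mV

The pot divides into 5.220 Ω above the wiper and 31.28 Ω below.
(x·R_p) ‖ R_L = 24.45 Ω.
V_out = 14.7 × 24.45/(5.220 + 24.45) = 12.11 mV.
(Unloaded: V_out = x·V_s = 12.6 mV.)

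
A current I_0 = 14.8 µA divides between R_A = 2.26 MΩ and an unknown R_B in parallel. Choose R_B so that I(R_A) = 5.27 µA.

R_B ≈ 1.25 MΩ

In a two-way split, I_A/I_0 = R_B/(R_A + R_B).
With f = 0.3561, R_B = R_A · f/(1−f) = 2.26 × 0.5530 = 1.250 MΩ.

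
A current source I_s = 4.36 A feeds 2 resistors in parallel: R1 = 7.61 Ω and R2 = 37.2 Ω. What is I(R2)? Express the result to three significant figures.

I ≈ 0.740 A

For two parallel branches, I_k = I_s · (other R)/(sum of R).
So I = 4.36 × 7.61/44.81 = 0.7405 A.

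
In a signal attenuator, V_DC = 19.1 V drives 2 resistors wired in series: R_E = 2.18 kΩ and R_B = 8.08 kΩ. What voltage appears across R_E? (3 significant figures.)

V ≈ 4.06 V

Total series resistance ΣR = 2.18 + 8.08 = 10.26 kΩ.
V = V_DC · R/ΣR = 19.1 × 0.2125 = 4.058 V.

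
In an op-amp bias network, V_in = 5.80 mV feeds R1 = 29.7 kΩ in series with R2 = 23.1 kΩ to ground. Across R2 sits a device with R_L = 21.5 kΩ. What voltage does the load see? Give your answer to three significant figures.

V_out ≈ 1.58 mV

The load sits in parallel with R2, giving an effective lower resistance R2' = R2·R_L/(R2+R_L) = 11.14 kΩ.
Then V_out = V_in · R2'/(R1 + R2') = 5.80 × 11.14/40.84 = 1.582 mV.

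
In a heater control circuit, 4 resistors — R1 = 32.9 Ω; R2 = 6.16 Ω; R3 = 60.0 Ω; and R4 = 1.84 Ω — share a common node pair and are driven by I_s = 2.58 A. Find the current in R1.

I ≈ 0.104 A

Conductances: ΣG = 1/32.9 + 1/6.16 + 1/60.0 + 1/1.84 = 0.7529 (1/Ω).
By the current-divider rule, I = I_s · G_k/ΣG = 2.58 × 0.04037 = 0.1042 A.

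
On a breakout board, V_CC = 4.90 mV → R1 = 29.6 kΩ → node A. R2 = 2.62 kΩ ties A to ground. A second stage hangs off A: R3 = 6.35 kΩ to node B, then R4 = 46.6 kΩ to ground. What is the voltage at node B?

The second stage (R3 + R4 = 52.95 kΩ) loads node A in parallel with R2.
R2 ‖ (R3+R4) = 2.496 kΩ.
V_A = 4.90 × 2.496/(29.6 + 2.496) = 0.3811 mV.
V_B = V_A × 0.8801 = 0.3354 mV.

V_B ≈ 0.335 mV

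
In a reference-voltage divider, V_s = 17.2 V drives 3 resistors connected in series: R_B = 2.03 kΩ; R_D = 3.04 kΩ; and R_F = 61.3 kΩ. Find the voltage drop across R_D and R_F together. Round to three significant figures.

V ≈ 16.7 V

Series total: ΣR = 2.03 + 3.04 + 61.3 = 66.37 kΩ.
R_{R_D..R_F} = 3.04 + 61.3 = 64.34 kΩ.
By the voltage-divider rule, V = 17.2 × 64.34/66.37 = 16.67 V.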